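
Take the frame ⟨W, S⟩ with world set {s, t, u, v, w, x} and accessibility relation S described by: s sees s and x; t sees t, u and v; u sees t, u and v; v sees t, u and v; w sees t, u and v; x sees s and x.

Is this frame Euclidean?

Euclidean: yes — any two successors of a common world are S-related.

Yes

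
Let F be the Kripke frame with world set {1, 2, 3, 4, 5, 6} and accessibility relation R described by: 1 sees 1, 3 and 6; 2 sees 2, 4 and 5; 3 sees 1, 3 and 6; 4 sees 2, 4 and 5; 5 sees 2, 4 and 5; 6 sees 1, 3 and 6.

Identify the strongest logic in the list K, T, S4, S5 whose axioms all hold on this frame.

S5

Reflexive (axiom T): yes — every world is R-related to itself.
Transitive (axiom 4): yes — every two-step R-path is closed by a direct edge.
Euclidean (axiom 5): yes — any two successors of a common world are R-related.
So F validates K, T, S4, S5. The strongest is S5.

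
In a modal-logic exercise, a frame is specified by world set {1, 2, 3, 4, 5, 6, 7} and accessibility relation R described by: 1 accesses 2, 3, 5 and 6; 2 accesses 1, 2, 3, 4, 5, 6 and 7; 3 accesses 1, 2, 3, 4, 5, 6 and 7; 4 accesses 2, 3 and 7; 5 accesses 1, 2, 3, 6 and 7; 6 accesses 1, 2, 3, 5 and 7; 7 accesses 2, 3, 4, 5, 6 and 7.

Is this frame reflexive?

Reflexive: no — 1 is not related to itself.

No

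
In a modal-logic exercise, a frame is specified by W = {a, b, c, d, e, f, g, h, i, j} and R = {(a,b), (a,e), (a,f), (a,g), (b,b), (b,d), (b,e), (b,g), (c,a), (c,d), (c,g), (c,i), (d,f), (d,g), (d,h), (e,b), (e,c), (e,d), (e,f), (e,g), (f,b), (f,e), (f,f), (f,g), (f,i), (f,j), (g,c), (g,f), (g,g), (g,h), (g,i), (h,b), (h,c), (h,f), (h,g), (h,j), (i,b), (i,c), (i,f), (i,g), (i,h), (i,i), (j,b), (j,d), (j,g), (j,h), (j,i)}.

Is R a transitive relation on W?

No

Transitive: no — a R b and b R d, but not a R d.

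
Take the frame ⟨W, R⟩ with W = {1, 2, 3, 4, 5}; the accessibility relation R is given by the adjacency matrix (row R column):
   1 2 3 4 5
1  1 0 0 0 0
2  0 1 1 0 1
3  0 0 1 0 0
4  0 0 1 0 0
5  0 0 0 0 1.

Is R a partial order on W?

No

Reflexive: no — 4 is not related to itself.
Transitive: yes — every two-step R-path is closed by a direct edge.
Antisymmetric: yes — no distinct pair is related both ways.
So R is not a partial order.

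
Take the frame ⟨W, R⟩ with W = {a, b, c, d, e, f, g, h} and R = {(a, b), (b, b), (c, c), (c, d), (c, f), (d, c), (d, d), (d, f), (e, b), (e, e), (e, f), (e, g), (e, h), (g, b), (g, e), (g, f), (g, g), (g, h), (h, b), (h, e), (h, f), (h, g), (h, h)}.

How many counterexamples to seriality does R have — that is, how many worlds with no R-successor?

1

Enumerating: f.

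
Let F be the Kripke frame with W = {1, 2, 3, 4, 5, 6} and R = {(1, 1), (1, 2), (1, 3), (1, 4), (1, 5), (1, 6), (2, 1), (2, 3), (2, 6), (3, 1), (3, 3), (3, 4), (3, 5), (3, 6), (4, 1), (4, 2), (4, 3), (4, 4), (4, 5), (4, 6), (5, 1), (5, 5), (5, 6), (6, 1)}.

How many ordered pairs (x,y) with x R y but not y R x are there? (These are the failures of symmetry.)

Enumerating: (2,3), (2,6), (3,5), (3,6), (4,2), (4,5), (4,6), (5,6).

8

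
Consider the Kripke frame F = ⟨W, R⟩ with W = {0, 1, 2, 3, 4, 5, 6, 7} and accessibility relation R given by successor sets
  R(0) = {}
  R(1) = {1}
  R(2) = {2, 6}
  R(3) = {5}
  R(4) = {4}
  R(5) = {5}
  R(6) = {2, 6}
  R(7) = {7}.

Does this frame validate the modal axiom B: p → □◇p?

By correspondence theory, B is valid on a frame iff R is symmetric.
Symmetric: no — 3 R 5 but not 5 R 3.

No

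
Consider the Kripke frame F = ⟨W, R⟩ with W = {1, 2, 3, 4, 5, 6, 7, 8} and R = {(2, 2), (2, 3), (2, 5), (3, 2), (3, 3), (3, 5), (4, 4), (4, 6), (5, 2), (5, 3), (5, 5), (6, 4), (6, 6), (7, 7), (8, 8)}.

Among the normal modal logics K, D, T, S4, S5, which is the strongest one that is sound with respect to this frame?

K

Serial (axiom D): no — 1 has no R-successor.
Reflexive (axiom T): no — 1 is not related to itself.
Transitive (axiom 4): yes — every two-step R-path is closed by a direct edge.
Euclidean (axiom 5): yes — any two successors of a common world are R-related.
So F validates K; D would additionally require R to be serial. The strongest is K.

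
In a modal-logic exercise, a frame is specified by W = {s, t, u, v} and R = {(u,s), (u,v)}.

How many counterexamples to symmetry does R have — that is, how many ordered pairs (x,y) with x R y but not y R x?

2

Enumerating: (u,s), (u,v).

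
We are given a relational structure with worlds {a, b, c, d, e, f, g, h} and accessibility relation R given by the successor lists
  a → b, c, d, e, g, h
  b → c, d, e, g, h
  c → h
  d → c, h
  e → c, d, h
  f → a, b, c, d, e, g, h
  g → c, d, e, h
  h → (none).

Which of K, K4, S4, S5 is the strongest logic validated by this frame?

Transitive (axiom 4): yes — every two-step R-path is closed by a direct edge.
Reflexive (axiom T): no — a is not related to itself.
Euclidean (axiom 5): no — a R c and a R b, but not c R b.
So F validates K, K4; S4 would additionally require R to be reflexive. The strongest is K4.

K4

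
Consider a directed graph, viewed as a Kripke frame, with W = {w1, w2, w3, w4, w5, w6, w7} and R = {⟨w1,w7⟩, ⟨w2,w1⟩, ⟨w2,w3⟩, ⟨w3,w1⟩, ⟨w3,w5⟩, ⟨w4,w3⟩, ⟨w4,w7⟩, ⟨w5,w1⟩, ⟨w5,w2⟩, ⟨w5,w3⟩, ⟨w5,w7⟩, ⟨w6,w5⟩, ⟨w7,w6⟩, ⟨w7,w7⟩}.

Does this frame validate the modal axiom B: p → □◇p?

The schema B characterises exactly the symmetric frames.
Symmetric: no — w1 R w7 but not w7 R w1.

No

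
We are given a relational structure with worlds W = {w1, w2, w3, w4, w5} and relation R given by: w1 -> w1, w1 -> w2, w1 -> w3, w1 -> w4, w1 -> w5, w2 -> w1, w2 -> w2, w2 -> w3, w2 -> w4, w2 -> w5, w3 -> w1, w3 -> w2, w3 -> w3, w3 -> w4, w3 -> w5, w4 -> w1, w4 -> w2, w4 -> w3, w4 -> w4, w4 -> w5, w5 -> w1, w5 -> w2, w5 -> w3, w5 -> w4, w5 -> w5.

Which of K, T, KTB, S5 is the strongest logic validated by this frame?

Reflexive (axiom T): yes — every world is R-related to itself.
Symmetric (axiom B): yes — every pair in R has its reverse in R.
Euclidean (axiom 5): yes — any two successors of a common world are R-related.
So F validates K, T, KTB, S5. The strongest is S5.

S5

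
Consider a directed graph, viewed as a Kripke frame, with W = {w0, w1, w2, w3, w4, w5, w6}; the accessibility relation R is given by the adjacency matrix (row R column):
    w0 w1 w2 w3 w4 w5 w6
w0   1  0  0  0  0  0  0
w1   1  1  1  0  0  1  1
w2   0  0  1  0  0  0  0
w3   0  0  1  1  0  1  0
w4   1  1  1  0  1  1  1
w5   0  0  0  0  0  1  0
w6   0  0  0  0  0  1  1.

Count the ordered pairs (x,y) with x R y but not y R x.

Enumerating: (w1,w0), (w1,w2), (w1,w5), (w1,w6), (w3,w2), (w3,w5), (w4,w0), (w4,w1), (w4,w2), (w4,w5), (w4,w6), (w6,w5).

12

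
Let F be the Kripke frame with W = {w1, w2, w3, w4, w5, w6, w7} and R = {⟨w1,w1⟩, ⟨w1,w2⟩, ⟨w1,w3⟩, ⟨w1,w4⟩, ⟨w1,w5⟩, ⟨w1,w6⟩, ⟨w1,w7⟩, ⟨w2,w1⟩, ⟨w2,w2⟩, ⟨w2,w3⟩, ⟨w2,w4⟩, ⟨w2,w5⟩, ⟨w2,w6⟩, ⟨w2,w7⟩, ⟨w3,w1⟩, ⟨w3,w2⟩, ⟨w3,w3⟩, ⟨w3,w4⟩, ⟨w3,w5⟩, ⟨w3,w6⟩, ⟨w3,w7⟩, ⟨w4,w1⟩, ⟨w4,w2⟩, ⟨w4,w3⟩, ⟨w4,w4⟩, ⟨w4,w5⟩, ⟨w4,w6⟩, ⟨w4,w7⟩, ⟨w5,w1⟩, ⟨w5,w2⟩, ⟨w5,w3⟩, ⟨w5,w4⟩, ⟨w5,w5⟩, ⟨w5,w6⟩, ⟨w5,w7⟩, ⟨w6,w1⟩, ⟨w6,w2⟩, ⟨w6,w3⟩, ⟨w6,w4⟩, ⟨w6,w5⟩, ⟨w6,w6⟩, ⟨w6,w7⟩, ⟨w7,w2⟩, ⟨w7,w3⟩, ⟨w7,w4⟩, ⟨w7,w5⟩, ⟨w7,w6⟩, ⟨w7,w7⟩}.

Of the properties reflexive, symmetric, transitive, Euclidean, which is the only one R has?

reflexive

Reflexive: yes — every world is R-related to itself.
Symmetric: no — w1 R w7 but not w7 R w1.
Transitive: no — w7 R w2 and w2 R w1, but not w7 R w1.
Euclidean: no — w2 R w7 and w2 R w1, but not w7 R w1.
Only reflexive holds.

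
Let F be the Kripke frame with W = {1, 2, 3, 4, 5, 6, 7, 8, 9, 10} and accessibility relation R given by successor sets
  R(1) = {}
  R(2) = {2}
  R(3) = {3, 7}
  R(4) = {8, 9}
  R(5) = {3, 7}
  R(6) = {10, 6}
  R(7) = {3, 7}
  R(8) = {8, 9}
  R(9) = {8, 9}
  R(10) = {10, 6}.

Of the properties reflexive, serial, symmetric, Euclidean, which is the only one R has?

Euclidean

Reflexive: no — 1 is not related to itself.
Serial: no — 1 has no R-successor.
Symmetric: no — 4 R 8 but not 8 R 4.
Euclidean: yes — any two successors of a common world are R-related.
Only Euclidean holds.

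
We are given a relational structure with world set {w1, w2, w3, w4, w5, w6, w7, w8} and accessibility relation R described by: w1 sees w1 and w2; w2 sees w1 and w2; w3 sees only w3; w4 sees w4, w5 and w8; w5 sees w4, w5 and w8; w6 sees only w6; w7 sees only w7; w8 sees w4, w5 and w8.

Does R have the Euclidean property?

Euclidean: yes — any two successors of a common world are R-related.

Yes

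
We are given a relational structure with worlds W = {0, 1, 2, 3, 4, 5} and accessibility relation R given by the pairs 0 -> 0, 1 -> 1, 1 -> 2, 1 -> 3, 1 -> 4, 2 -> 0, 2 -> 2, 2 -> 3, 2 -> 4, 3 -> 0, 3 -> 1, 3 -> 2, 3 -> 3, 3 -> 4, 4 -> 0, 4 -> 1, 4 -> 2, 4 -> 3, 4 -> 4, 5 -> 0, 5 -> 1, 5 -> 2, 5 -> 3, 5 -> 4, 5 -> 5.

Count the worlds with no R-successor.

R is serial; there are no such worlds.

0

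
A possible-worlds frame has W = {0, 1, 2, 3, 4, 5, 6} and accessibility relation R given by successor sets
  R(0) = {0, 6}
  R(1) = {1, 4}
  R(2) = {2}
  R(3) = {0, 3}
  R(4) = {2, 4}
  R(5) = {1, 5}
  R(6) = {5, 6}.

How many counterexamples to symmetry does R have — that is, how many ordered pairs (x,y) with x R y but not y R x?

Enumerating: (0,6), (1,4), (3,0), (4,2), (5,1), (6,5).

6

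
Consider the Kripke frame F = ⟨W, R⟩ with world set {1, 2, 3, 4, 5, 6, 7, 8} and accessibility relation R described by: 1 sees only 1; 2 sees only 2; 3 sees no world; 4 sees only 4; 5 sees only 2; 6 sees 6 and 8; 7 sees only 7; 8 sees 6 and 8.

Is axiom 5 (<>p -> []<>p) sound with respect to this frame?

Axiom 5 corresponds to the accessibility relation being Euclidean.
Euclidean: yes — any two successors of a common world are R-related.

Yes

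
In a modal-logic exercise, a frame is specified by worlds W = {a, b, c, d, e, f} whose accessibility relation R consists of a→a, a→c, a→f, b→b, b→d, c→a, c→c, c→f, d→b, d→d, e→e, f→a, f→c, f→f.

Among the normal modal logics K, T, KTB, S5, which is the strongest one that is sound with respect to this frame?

S5

Reflexive (axiom T): yes — every world is R-related to itself.
Symmetric (axiom B): yes — every pair in R has its reverse in R.
Euclidean (axiom 5): yes — any two successors of a common world are R-related.
So F validates K, T, KTB, S5. The strongest is S5.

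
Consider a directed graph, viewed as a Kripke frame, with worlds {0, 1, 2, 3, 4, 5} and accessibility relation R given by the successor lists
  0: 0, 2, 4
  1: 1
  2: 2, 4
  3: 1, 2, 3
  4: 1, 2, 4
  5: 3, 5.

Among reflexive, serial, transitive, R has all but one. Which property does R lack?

Reflexive: yes — every world is R-related to itself.
Serial: yes — every world has a successor (e.g. 0 R 0).
Transitive: no — 0 R 4 and 4 R 1, but not 0 R 1.
Only transitive fails.

transitive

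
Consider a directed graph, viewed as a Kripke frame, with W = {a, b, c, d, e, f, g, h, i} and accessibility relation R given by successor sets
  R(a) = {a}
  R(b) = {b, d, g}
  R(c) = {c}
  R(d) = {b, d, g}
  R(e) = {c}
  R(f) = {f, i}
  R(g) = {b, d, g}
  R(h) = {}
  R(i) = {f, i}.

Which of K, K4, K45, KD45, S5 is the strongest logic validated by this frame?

K45

Transitive (axiom 4): yes — every two-step R-path is closed by a direct edge.
Euclidean (axiom 5): yes — any two successors of a common world are R-related.
Serial (axiom D): no — h has no R-successor.
Reflexive (axiom T): no — e is not related to itself.
So F validates K, K4, K45; KD45 would additionally require R to be serial. The strongest is K45.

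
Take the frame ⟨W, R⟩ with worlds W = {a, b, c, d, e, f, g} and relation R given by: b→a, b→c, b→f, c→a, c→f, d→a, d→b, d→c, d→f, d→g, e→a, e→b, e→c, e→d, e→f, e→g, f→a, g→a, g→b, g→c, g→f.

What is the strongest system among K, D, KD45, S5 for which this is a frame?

Serial (axiom D): no — a has no R-successor.
Euclidean (axiom 5): no — b R a and b R c, but not a R c.
Transitive (axiom 4): yes — every two-step R-path is closed by a direct edge.
Reflexive (axiom T): no — a is not related to itself.
So F validates K; D would additionally require R to be serial. The strongest is K.

K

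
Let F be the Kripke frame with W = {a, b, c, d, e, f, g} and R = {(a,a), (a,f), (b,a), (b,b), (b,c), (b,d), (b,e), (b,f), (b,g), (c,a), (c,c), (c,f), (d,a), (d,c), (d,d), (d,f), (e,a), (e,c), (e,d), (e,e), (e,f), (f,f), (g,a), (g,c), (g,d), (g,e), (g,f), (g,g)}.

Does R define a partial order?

Yes

Reflexive: yes — every world is R-related to itself.
Transitive: yes — every two-step R-path is closed by a direct edge.
Antisymmetric: yes — no distinct pair is related both ways.
So R is a partial order.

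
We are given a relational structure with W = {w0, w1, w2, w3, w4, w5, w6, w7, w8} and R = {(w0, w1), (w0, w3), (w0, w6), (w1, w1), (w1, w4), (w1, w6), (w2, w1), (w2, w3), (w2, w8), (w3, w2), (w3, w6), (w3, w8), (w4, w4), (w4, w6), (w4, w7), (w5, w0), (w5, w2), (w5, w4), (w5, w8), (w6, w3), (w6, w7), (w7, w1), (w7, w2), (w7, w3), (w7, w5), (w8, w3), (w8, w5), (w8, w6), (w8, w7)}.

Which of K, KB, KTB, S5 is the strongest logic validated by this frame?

Symmetric (axiom B): no — w0 R w1 but not w1 R w0.
Reflexive (axiom T): no — w0 is not related to itself.
Euclidean (axiom 5): no — w0 R w1 and w0 R w3, but not w1 R w3.
So F validates K; KB would additionally require R to be symmetric. The strongest is K.

K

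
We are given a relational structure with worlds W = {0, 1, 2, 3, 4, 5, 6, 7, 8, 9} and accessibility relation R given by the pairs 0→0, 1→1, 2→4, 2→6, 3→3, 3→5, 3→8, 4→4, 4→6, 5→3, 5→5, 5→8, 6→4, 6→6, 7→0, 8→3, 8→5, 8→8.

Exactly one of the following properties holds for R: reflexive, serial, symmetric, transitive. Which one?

Reflexive: no — 2 is not related to itself.
Serial: no — 9 has no R-successor.
Symmetric: no — 2 R 4 but not 4 R 2.
Transitive: yes — every two-step R-path is closed by a direct edge.
Only transitive holds.

transitive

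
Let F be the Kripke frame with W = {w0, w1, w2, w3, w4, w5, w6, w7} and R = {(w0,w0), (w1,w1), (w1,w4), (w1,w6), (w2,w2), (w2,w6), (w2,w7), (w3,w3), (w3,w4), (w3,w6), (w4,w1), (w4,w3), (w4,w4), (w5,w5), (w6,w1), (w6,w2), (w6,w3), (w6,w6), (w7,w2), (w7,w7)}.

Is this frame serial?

Yes

Serial: yes — every world has a successor (e.g. w0 R w0).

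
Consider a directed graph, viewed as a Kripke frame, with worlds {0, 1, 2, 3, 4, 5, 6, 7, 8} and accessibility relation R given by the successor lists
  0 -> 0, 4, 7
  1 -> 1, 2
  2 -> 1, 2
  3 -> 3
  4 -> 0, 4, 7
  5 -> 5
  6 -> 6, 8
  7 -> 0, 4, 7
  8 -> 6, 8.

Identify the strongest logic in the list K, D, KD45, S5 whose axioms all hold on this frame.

S5

Serial (axiom D): yes — every world has a successor (e.g. 0 R 0).
Euclidean (axiom 5): yes — any two successors of a common world are R-related.
Transitive (axiom 4): yes — every two-step R-path is closed by a direct edge.
Reflexive (axiom T): yes — every world is R-related to itself.
So F validates K, D, KD45, S5. The strongest is S5.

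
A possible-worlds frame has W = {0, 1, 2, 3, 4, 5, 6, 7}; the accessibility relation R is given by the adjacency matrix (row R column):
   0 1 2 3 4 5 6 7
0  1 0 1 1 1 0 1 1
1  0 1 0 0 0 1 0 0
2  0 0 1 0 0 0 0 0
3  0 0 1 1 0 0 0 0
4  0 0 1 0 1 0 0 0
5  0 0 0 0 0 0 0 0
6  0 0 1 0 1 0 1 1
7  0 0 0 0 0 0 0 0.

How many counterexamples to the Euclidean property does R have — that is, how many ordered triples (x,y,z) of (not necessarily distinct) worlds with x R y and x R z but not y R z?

34

Enumerating: (0,2,0), (0,2,3), (0,2,4), (0,2,6), (0,2,7), (0,3,0), (0,3,4), (0,3,6), (0,3,7), (0,4,0), (0,4,3), (0,4,6), … and 22 more.
Total: 34.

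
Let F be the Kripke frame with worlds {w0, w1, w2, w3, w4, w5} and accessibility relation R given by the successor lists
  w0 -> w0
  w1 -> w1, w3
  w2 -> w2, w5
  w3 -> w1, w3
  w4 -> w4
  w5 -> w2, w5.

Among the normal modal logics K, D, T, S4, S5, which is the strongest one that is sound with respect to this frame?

S5

Serial (axiom D): yes — every world has a successor (e.g. w0 R w0).
Reflexive (axiom T): yes — every world is R-related to itself.
Transitive (axiom 4): yes — every two-step R-path is closed by a direct edge.
Euclidean (axiom 5): yes — any two successors of a common world are R-related.
So F validates K, D, T, S4, S5. The strongest is S5.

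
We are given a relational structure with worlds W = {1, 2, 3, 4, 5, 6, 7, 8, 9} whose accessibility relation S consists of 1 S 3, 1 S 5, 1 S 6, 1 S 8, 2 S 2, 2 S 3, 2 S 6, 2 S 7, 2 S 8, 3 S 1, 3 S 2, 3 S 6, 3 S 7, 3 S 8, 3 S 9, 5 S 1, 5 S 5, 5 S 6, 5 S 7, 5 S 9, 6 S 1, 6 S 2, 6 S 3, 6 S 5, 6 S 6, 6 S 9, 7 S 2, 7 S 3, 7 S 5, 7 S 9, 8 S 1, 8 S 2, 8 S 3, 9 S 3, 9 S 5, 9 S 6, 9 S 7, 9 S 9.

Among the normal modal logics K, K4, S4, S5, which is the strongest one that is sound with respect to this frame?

Transitive (axiom 4): no — 1 S 3 and 3 S 2, but not 1 S 2.
Reflexive (axiom T): no — 1 is not related to itself.
Euclidean (axiom 5): no — 1 S 3 and 1 S 5, but not 3 S 5.
So F validates K; K4 would additionally require S to be transitive. The strongest is K.

K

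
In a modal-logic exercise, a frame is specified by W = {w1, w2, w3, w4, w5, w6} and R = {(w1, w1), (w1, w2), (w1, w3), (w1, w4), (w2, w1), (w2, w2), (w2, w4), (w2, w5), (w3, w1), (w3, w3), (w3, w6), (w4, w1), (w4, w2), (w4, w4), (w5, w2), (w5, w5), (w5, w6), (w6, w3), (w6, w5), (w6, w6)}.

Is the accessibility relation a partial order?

No

Reflexive: yes — every world is R-related to itself.
Transitive: no — w1 R w2 and w2 R w5, but not w1 R w5.
Antisymmetric: no — w1 R w2 and w2 R w1 with w1 ≠ w2.
So R is not a partial order.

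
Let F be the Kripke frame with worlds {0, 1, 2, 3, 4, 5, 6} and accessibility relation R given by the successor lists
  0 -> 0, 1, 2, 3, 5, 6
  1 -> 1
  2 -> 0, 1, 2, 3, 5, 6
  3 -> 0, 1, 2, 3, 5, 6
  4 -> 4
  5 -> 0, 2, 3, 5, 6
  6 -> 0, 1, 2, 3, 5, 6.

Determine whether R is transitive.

No

Transitive: no — 5 R 0 and 0 R 1, but not 5 R 1.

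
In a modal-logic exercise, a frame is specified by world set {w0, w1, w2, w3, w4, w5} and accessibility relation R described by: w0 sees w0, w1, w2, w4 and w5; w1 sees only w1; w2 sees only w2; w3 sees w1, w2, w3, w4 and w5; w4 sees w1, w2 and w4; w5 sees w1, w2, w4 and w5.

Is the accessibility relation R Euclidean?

Euclidean: no — w0 R w1 and w0 R w2, but not w1 R w2.

No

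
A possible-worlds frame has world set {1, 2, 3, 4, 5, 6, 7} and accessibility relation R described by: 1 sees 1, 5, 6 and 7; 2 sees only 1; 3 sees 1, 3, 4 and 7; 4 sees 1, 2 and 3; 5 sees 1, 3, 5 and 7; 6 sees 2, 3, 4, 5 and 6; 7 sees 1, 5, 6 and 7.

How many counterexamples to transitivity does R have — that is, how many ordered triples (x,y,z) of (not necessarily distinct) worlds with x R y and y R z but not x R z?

30

Enumerating: (1,5,3), (1,6,2), (1,6,3), (1,6,4), (2,1,5), (2,1,6), (2,1,7), (3,1,5), (3,1,6), (3,4,2), (3,7,5), (3,7,6), … and 18 more.
Total: 30.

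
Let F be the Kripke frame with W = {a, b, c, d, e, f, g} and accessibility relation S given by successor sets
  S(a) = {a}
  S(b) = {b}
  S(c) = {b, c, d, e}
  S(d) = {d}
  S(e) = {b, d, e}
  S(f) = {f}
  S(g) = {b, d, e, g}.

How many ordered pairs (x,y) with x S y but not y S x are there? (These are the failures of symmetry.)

Enumerating: (c,b), (c,d), (c,e), (e,b), (e,d), (g,b), (g,d), (g,e).

8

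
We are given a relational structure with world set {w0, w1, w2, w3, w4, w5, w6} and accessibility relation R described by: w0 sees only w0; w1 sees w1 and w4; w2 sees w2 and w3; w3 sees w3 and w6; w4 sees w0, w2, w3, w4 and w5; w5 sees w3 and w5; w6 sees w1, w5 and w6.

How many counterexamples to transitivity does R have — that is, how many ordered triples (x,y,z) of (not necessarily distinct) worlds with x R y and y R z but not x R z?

Enumerating: (w1,w4,w0), (w1,w4,w2), (w1,w4,w3), (w1,w4,w5), (w2,w3,w6), (w3,w6,w1), (w3,w6,w5), (w4,w3,w6), (w5,w3,w6), (w6,w1,w4), (w6,w5,w3).

11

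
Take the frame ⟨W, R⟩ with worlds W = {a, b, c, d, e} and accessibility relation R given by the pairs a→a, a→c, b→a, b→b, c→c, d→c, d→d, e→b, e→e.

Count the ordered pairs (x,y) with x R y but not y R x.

Enumerating: (a,c), (b,a), (d,c), (e,b).

4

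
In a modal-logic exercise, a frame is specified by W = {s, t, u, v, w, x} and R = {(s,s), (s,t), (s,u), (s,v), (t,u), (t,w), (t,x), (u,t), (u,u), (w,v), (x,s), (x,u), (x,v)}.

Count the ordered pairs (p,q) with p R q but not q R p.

Enumerating: (s,t), (s,u), (s,v), (t,w), (t,x), (w,v), (x,s), (x,u), (x,v).

9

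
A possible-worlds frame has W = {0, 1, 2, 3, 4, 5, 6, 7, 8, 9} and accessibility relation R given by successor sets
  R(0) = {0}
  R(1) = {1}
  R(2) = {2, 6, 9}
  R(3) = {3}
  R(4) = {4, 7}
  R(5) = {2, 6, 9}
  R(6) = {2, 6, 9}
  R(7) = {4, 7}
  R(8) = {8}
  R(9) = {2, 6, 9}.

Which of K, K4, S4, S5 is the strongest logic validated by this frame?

K4

Transitive (axiom 4): yes — every two-step R-path is closed by a direct edge.
Reflexive (axiom T): no — 5 is not related to itself.
Euclidean (axiom 5): yes — any two successors of a common world are R-related.
So F validates K, K4; S4 would additionally require R to be reflexive. The strongest is K4.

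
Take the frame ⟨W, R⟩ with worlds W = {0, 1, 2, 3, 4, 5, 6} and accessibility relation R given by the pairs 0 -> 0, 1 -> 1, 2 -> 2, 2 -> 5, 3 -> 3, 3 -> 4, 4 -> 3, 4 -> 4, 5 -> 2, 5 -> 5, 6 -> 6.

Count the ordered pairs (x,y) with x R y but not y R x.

0

R is symmetric; there are no such tuples.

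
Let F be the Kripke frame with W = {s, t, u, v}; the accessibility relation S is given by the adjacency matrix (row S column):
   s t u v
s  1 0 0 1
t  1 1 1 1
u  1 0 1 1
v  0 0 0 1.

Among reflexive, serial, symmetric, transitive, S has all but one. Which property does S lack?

symmetric

Reflexive: yes — every world is S-related to itself.
Serial: yes — every world has a successor (e.g. s S s).
Symmetric: no — s S v but not v S s.
Transitive: yes — every two-step S-path is closed by a direct edge.
Only symmetric fails.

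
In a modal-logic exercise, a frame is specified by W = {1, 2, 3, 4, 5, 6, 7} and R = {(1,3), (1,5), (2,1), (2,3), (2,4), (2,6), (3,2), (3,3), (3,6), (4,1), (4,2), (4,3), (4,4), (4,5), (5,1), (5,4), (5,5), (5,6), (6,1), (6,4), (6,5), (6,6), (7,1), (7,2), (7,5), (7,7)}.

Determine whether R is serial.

Yes

Serial: yes — every world has a successor (e.g. 1 R 3).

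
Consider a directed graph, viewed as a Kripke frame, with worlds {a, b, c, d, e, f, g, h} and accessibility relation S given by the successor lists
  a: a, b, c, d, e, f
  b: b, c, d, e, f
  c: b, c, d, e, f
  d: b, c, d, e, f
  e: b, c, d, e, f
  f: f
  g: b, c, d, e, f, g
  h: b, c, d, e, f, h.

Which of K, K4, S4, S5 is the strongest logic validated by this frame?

S4

Transitive (axiom 4): yes — every two-step S-path is closed by a direct edge.
Reflexive (axiom T): yes — every world is S-related to itself.
Euclidean (axiom 5): no — a S f and a S b, but not f S b.
So F validates K, K4, S4; S5 would additionally require S to be Euclidean. The strongest is S4.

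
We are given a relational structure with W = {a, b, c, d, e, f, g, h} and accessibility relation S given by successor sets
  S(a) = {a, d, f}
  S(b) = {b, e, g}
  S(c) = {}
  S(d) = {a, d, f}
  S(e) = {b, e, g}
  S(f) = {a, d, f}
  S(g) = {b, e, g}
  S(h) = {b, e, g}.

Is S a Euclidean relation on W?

Yes

Euclidean: yes — any two successors of a common world are S-related.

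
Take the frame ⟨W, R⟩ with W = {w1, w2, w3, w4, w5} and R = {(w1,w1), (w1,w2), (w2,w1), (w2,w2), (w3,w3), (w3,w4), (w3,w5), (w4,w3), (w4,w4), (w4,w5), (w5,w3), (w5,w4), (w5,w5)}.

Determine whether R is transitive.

Transitive: yes — every two-step R-path is closed by a direct edge.

Yes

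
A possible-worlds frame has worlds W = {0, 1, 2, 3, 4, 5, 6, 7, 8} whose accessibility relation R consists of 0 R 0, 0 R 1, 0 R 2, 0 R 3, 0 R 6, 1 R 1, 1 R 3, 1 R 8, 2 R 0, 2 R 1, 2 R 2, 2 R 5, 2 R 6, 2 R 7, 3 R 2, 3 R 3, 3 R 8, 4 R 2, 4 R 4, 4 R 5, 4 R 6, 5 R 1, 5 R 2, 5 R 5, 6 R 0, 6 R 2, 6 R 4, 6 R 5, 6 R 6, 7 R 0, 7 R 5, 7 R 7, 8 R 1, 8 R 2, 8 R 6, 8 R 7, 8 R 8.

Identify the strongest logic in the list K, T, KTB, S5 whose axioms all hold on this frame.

Reflexive (axiom T): yes — every world is R-related to itself.
Symmetric (axiom B): no — 0 R 1 but not 1 R 0.
Euclidean (axiom 5): no — 0 R 1 and 0 R 2, but not 1 R 2.
So F validates K, T; KTB would additionally require R to be symmetric. The strongest is T.

T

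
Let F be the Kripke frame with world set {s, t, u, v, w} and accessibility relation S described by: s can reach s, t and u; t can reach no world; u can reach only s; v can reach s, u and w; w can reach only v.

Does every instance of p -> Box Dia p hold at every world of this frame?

The schema B characterises exactly the symmetric frames.
Symmetric: no — s S t but not t S s.

No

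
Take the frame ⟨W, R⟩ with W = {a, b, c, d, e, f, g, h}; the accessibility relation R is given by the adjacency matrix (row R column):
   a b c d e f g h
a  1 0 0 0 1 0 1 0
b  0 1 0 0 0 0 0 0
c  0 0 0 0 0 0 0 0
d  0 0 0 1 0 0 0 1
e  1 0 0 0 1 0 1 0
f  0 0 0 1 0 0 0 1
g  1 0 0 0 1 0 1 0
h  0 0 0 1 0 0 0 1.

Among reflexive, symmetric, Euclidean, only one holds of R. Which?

Reflexive: no — c is not related to itself.
Symmetric: no — f R d but not d R f.
Euclidean: yes — any two successors of a common world are R-related.
Only Euclidean holds.

Euclidean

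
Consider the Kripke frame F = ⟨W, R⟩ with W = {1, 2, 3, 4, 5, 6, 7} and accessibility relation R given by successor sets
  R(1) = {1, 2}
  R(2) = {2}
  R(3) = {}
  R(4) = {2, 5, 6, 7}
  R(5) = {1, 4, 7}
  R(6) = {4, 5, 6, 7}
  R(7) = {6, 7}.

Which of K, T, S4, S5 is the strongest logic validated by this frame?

K

Reflexive (axiom T): no — 3 is not related to itself.
Transitive (axiom 4): no — 4 R 5 and 5 R 1, but not 4 R 1.
Euclidean (axiom 5): no — 4 R 2 and 4 R 5, but not 2 R 5.
So F validates K; T would additionally require R to be reflexive. The strongest is K.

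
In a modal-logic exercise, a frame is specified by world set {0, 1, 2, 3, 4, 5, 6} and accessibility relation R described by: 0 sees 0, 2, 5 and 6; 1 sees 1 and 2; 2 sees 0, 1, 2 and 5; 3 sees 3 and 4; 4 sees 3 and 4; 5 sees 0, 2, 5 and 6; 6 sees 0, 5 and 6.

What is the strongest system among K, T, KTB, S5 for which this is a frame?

Reflexive (axiom T): yes — every world is R-related to itself.
Symmetric (axiom B): yes — every pair in R has its reverse in R.
Euclidean (axiom 5): no — 0 R 2 and 0 R 6, but not 2 R 6.
So F validates K, T, KTB; S5 would additionally require R to be Euclidean. The strongest is KTB.

KTB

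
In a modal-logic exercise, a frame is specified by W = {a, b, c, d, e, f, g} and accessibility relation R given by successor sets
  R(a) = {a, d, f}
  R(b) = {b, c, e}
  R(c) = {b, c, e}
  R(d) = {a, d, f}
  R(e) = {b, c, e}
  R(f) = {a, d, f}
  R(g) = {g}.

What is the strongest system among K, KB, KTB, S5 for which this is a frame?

S5

Symmetric (axiom B): yes — every pair in R has its reverse in R.
Reflexive (axiom T): yes — every world is R-related to itself.
Euclidean (axiom 5): yes — any two successors of a common world are R-related.
So F validates K, KB, KTB, S5. The strongest is S5.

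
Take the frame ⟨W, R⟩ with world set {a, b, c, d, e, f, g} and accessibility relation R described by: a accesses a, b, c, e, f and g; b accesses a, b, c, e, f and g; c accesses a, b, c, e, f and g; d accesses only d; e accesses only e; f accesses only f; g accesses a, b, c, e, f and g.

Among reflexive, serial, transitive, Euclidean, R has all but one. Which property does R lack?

Reflexive: yes — every world is R-related to itself.
Serial: yes — every world has a successor (e.g. a R a).
Transitive: yes — every two-step R-path is closed by a direct edge.
Euclidean: no — a R e and a R b, but not e R b.
Only Euclidean fails.

Euclidean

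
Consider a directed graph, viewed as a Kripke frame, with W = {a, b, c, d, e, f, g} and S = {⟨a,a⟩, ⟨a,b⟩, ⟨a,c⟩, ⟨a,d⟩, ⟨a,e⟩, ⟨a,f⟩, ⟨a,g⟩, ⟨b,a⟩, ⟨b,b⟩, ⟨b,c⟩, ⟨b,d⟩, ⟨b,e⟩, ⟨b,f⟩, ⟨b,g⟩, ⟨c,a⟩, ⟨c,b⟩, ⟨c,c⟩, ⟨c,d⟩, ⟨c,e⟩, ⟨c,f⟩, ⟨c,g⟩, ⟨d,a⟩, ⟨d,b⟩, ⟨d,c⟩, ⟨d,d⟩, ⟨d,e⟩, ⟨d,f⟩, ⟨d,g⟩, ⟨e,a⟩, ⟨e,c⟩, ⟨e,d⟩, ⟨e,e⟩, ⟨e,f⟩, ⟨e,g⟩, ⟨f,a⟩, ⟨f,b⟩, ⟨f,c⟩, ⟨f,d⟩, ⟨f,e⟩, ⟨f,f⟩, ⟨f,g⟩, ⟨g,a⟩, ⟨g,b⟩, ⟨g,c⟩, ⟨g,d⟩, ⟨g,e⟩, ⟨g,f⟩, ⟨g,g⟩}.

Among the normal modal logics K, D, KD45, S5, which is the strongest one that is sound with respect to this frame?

Serial (axiom D): yes — every world has a successor (e.g. a S a).
Euclidean (axiom 5): no — a S e and a S b, but not e S b.
Transitive (axiom 4): no — e S a and a S b, but not e S b.
Reflexive (axiom T): yes — every world is S-related to itself.
So F validates K, D; KD45 would additionally require S to be Euclidean and transitive. The strongest is D.

D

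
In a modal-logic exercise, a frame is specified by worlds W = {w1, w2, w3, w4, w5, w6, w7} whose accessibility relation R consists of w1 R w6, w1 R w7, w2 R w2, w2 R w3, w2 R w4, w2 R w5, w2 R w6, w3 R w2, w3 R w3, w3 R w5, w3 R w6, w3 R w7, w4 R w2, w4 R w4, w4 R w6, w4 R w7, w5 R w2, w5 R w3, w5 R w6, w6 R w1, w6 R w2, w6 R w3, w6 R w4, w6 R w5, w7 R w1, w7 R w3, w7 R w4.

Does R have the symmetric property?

Yes

Symmetric: yes — every pair in R has its reverse in R.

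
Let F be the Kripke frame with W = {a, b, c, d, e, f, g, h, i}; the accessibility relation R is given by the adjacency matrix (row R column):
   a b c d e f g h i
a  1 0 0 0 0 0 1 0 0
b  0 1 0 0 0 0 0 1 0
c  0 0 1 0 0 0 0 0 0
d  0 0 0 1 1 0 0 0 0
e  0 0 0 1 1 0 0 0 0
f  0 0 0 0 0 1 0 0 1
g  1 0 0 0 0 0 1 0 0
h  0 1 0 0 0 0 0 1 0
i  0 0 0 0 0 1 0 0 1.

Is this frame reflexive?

Yes

Reflexive: yes — every world is R-related to itself.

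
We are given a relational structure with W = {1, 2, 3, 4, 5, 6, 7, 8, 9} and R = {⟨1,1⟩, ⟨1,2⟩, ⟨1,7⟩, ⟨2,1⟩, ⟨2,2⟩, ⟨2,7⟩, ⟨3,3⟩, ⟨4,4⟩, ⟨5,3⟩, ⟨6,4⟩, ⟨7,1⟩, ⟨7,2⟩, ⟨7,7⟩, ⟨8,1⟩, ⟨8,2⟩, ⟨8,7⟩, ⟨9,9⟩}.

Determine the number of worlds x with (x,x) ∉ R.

Enumerating: 5, 6, 8.

3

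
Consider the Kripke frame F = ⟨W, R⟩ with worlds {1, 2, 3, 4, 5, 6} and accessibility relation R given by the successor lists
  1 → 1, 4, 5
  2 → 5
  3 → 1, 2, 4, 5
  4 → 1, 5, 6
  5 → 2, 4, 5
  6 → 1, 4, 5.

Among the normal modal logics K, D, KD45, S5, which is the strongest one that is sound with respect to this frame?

D

Serial (axiom D): yes — every world has a successor (e.g. 1 R 1).
Euclidean (axiom 5): no — 3 R 1 and 3 R 2, but not 1 R 2.
Transitive (axiom 4): no — 1 R 4 and 4 R 6, but not 1 R 6.
Reflexive (axiom T): no — 2 is not related to itself.
So F validates K, D; KD45 would additionally require R to be Euclidean and transitive. The strongest is D.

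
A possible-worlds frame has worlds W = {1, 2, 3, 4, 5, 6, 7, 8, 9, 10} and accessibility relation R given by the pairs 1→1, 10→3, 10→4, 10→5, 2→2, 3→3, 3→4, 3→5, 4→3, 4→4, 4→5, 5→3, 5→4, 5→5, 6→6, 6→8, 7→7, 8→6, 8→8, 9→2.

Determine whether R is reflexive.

No

Reflexive: no — 9 is not related to itself.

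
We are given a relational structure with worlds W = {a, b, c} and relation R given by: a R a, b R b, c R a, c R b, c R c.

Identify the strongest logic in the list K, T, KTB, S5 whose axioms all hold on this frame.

T

Reflexive (axiom T): yes — every world is R-related to itself.
Symmetric (axiom B): no — c R a but not a R c.
Euclidean (axiom 5): no — c R a and c R b, but not a R b.
So F validates K, T; KTB would additionally require R to be symmetric. The strongest is T.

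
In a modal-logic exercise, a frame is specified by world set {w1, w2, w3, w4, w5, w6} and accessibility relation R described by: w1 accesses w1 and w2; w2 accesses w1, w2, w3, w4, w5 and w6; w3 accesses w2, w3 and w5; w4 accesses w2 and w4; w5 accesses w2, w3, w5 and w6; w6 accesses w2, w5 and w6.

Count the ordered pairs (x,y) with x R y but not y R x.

R is symmetric; there are no such tuples.

0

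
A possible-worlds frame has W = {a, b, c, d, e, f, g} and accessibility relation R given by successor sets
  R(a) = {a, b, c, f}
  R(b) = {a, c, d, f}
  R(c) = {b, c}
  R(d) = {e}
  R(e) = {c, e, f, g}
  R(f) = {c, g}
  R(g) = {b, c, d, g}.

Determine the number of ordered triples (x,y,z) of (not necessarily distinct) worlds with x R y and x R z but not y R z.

34

Enumerating: (a,b,b), (a,c,a), (a,c,f), (a,f,a), (a,f,b), (a,f,f), (b,a,d), (b,c,a), (b,c,d), (b,c,f), (b,d,a), (b,d,c), … and 22 more.
Total: 34.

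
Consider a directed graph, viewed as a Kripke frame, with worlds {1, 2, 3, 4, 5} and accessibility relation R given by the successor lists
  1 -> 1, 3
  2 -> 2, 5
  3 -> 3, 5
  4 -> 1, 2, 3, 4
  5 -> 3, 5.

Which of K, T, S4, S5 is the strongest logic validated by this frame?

T

Reflexive (axiom T): yes — every world is R-related to itself.
Transitive (axiom 4): no — 1 R 3 and 3 R 5, but not 1 R 5.
Euclidean (axiom 5): no — 4 R 1 and 4 R 2, but not 1 R 2.
So F validates K, T; S4 would additionally require R to be transitive. The strongest is T.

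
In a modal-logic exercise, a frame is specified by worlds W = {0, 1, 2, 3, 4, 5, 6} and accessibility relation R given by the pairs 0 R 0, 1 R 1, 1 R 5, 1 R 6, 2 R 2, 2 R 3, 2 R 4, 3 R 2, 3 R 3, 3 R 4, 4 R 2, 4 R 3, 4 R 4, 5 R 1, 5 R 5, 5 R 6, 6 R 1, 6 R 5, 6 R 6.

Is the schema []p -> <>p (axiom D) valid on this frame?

Yes

By correspondence theory, D is valid on a frame iff R is serial.
Serial: yes — every world has a successor (e.g. 0 R 0).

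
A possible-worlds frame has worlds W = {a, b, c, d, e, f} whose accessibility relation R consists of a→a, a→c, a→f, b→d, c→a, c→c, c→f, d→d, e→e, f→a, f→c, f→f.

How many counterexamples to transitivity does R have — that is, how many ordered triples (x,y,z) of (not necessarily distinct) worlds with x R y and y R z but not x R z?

0

R is transitive; there are no such tuples.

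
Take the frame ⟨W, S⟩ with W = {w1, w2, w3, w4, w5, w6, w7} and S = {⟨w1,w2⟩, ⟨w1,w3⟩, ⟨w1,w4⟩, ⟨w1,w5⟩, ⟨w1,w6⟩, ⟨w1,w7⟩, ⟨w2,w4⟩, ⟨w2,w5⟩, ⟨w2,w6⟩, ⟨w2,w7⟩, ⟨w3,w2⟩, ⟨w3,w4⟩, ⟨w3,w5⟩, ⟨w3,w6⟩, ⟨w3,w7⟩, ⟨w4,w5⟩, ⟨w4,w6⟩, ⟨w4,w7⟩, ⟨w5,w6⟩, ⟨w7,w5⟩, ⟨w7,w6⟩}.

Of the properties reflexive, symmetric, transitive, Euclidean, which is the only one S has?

transitive

Reflexive: no — w1 is not related to itself.
Symmetric: no — w1 S w2 but not w2 S w1.
Transitive: yes — every two-step S-path is closed by a direct edge.
Euclidean: no — w1 S w2 and w1 S w3, but not w2 S w3.
Only transitive holds.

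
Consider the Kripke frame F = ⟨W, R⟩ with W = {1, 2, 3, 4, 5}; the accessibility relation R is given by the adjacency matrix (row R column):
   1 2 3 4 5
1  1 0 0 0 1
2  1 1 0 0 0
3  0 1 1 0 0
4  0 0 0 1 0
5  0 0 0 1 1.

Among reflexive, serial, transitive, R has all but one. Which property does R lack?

transitive

Reflexive: yes — every world is R-related to itself.
Serial: yes — every world has a successor (e.g. 1 R 1).
Transitive: no — 1 R 5 and 5 R 4, but not 1 R 4.
Only transitive fails.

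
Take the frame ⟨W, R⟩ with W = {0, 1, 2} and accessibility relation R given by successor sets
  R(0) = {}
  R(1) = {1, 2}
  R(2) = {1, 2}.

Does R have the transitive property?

Yes

Transitive: yes — every two-step R-path is closed by a direct edge.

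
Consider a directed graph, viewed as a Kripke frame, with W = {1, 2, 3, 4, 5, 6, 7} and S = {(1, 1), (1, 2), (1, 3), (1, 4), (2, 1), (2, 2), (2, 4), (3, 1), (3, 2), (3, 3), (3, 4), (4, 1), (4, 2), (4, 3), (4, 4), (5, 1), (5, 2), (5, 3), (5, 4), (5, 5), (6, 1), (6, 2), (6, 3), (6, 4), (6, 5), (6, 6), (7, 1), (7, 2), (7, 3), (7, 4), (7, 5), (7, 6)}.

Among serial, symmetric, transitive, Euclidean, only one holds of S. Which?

serial

Serial: yes — every world has a successor (e.g. 1 S 1).
Symmetric: no — 3 S 2 but not 2 S 3.
Transitive: no — 2 S 1 and 1 S 3, but not 2 S 3.
Euclidean: no — 1 S 2 and 1 S 3, but not 2 S 3.
Only serial holds.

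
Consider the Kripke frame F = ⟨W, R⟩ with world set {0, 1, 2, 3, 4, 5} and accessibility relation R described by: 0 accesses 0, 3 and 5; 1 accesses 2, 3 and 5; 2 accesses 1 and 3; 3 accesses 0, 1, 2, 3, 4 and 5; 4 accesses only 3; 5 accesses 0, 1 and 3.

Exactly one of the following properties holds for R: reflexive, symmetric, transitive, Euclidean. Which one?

Reflexive: no — 1 is not related to itself.
Symmetric: yes — every pair in R has its reverse in R.
Transitive: no — 0 R 3 and 3 R 1, but not 0 R 1.
Euclidean: no — 1 R 2 and 1 R 5, but not 2 R 5.
Only symmetric holds.

symmetric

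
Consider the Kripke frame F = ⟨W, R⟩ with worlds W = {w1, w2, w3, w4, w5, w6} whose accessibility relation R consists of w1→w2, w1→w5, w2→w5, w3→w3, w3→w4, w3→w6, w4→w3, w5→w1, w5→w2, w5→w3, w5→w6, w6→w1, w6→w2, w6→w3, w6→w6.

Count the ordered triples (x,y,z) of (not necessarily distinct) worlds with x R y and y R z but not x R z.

Enumerating: (w1,w5,w1), (w1,w5,w3), (w1,w5,w6), (w2,w5,w1), (w2,w5,w2), (w2,w5,w3), (w2,w5,w6), (w3,w6,w1), (w3,w6,w2), (w4,w3,w4), (w4,w3,w6), (w5,w1,w5), (w5,w2,w5), (w5,w3,w4), (w6,w1,w5), (w6,w2,w5), (w6,w3,w4).

17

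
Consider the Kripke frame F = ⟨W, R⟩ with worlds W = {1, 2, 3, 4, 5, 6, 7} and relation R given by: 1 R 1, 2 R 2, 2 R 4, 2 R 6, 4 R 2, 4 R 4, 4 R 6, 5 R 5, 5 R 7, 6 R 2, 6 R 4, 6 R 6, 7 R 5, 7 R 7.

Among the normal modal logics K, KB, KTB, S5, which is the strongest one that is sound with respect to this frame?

Symmetric (axiom B): yes — every pair in R has its reverse in R.
Reflexive (axiom T): no — 3 is not related to itself.
Euclidean (axiom 5): yes — any two successors of a common world are R-related.
So F validates K, KB; KTB would additionally require R to be reflexive. The strongest is KB.

KB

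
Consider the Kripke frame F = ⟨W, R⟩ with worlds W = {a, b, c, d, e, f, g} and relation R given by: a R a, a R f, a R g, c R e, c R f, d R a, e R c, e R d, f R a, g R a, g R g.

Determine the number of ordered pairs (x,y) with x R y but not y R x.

Enumerating: (c,f), (d,a), (e,d).

3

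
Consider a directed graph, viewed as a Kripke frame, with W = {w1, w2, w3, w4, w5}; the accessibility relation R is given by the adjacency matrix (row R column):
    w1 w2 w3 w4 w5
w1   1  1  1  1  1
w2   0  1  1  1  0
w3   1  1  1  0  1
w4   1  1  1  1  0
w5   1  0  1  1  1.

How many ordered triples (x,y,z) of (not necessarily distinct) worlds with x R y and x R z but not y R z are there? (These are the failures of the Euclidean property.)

13

Enumerating: (w1,w2,w1), (w1,w2,w5), (w1,w3,w4), (w1,w4,w5), (w1,w5,w2), (w2,w3,w4), (w3,w2,w1), (w3,w2,w5), (w3,w5,w2), (w4,w2,w1), (w4,w3,w4), (w5,w3,w4), (w5,w4,w5).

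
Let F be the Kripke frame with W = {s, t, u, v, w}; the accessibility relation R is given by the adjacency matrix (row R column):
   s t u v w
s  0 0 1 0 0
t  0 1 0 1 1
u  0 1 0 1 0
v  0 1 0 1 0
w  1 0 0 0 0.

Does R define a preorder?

Reflexive: no — s is not related to itself.
Transitive: no — s R u and u R t, but not s R t.
So R is not a preorder.

No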